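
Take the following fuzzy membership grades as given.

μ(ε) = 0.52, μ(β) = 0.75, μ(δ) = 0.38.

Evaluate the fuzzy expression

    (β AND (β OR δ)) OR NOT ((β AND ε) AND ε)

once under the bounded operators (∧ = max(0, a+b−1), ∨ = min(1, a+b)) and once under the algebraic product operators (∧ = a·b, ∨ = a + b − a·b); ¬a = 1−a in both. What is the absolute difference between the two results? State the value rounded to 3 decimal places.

Under bounded:
  β OR δ = min(1, a+b) on (0.75, 0.38) = 1.00
  β AND (β OR δ) = max(0, a+b−1) on (0.75, 1.00) = 0.75
  β AND ε = max(0, a+b−1) on (0.75, 0.52) = 0.27
  (β AND ε) AND ε = max(0, a+b−1) on (0.27, 0.52) = 0.00
  NOT ((β AND ε) AND ε) = 1 − 0.00 = 1.00
  (β AND (β OR δ)) OR NOT ((β AND ε) AND ε) = min(1, a+b) on (0.75, 1.00) = 1.00
  → value = 1.0000
Under algebraic product:
  β OR δ = a + b − a·b on (0.7500, 0.3800) = 0.8450
  β AND (β OR δ) = a·b on (0.7500, 0.8450) = 0.6337
  β AND ε = a·b on (0.7500, 0.5200) = 0.3900
  (β AND ε) AND ε = a·b on (0.3900, 0.5200) = 0.2028
  NOT ((β AND ε) AND ε) = 1 − 0.2028 = 0.7972
  (β AND (β OR δ)) OR NOT ((β AND ε) AND ε) = a + b − a·b on (0.6337, 0.7972) = 0.9257
  → value = 0.9257
|1.0000 − 0.9257| = 0.074

0.074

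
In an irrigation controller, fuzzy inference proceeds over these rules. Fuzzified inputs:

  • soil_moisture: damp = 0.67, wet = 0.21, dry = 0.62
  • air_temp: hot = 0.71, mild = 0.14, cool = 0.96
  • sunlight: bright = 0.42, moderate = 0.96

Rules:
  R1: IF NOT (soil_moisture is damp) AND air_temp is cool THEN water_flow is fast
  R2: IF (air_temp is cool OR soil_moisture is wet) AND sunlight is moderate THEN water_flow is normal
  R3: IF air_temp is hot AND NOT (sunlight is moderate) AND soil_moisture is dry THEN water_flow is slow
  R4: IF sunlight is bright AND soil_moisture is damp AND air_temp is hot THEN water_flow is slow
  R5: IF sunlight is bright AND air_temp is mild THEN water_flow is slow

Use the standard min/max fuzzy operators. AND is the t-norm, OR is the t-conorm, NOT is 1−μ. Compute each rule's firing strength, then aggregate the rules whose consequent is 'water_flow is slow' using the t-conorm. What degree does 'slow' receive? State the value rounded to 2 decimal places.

0.42

R1: ¬damp=1−0.67=0.33, cool=0.96; AND[min(a, b)] → w = 0.33
R2: (cool=0.96 OR wet=0.21) = 0.96; AND[min(a, b)] with moderate=0.96 → w = 0.96
R3: hot=0.71, ¬moderate=1−0.96=0.04, dry=0.62; AND[min(a, b)] → w = 0.04
R4: bright=0.42, damp=0.67, hot=0.71; AND[min(a, b)] → w = 0.42
R5: bright=0.42, mild=0.14; AND[min(a, b)] → w = 0.14
Rules with consequent 'slow': {R3, R4, R5} → strengths 0.04, 0.42, 0.14
Aggregate via t-conorm [max(a, b)]: 0.42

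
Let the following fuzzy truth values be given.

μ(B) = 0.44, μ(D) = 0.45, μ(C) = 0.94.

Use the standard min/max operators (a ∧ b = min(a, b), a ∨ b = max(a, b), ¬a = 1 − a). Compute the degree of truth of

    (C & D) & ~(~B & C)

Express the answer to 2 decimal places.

0.44

C & D = min(a, b) on (0.94, 0.45) = 0.45
~B = 1 − 0.44 = 0.56
~B & C = min(a, b) on (0.56, 0.94) = 0.56
~(~B & C) = 1 − 0.56 = 0.44
(C & D) & ~(~B & C) = min(a, b) on (0.45, 0.44) = 0.44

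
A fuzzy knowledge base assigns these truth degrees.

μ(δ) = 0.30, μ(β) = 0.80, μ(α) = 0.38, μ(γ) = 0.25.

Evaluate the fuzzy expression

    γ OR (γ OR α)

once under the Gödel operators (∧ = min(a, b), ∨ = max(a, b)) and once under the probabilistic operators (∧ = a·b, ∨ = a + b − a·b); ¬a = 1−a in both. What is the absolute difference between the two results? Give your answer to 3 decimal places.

Under Gödel:
  γ OR α = max(a, b) on (0.25, 0.38) = 0.38
  γ OR (γ OR α) = max(a, b) on (0.25, 0.38) = 0.38
  → value = 0.3800
Under probabilistic:
  γ OR α = a + b − a·b on (0.2500, 0.3800) = 0.5350
  γ OR (γ OR α) = a + b − a·b on (0.2500, 0.5350) = 0.6512
  → value = 0.6512
|0.3800 − 0.6512| = 0.271

0.271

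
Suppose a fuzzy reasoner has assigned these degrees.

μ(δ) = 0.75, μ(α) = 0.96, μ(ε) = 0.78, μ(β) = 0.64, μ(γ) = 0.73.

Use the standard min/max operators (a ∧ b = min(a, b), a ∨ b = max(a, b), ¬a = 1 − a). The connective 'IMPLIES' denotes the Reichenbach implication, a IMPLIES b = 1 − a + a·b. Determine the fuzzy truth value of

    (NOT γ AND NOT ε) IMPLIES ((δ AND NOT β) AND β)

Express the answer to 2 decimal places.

NOT γ = 1 − 0.73 = 0.27
NOT ε = 1 − 0.78 = 0.22
NOT γ AND NOT ε = min(a, b) on (0.27, 0.22) = 0.22
NOT β = 1 − 0.64 = 0.36
δ AND NOT β = min(a, b) on (0.75, 0.36) = 0.36
(δ AND NOT β) AND β = min(a, b) on (0.36, 0.64) = 0.36
(NOT γ AND NOT ε) IMPLIES ((δ AND NOT β) AND β)  [Reichenbach: 1 − a + a·b] with a=0.22, b=0.36 → 0.86

0.86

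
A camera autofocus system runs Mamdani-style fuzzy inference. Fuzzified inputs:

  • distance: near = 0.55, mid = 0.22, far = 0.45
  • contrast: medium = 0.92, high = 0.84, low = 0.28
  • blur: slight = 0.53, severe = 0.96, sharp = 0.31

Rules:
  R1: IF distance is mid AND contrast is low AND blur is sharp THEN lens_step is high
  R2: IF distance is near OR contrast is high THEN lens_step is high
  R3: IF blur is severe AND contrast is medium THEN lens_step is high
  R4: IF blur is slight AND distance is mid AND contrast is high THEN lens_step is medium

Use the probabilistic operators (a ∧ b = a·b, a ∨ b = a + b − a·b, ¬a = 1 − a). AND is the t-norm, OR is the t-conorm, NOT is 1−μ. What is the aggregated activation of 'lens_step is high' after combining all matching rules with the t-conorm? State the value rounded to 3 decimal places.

0.992

R1: mid=0.22, low=0.28, sharp=0.31; AND[a·b] → w = 0.0191
R2: near=0.55, high=0.84; OR[a + b − a·b] → w = 0.9280
R3: severe=0.96, medium=0.92; AND[a·b] → w = 0.8832
R4: slight=0.53, mid=0.22, high=0.84; AND[a·b] → w = 0.0979
Rules with consequent 'high': {R1, R2, R3} → strengths 0.0191, 0.9280, 0.8832
Aggregate via t-conorm [a + b − a·b]: 0.9918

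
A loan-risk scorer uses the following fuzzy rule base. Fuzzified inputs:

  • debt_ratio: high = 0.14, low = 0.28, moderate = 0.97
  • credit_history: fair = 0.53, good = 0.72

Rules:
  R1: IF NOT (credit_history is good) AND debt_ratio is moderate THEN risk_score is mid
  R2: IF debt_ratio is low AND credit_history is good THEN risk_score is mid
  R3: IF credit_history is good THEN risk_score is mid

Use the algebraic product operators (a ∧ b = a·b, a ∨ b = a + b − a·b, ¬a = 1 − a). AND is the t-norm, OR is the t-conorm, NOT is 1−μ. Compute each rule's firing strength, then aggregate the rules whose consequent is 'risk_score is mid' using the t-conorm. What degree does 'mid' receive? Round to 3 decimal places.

R1: ¬good=1−0.72=0.28, moderate=0.97; AND[a·b] → w = 0.2716
R2: low=0.28, good=0.72; AND[a·b] → w = 0.2016
R3: good=0.72 → w = 0.7200
Rules with consequent 'mid': {R1, R2, R3} → strengths 0.2716, 0.2016, 0.7200
Aggregate via t-conorm [a + b − a·b]: 0.8372

0.837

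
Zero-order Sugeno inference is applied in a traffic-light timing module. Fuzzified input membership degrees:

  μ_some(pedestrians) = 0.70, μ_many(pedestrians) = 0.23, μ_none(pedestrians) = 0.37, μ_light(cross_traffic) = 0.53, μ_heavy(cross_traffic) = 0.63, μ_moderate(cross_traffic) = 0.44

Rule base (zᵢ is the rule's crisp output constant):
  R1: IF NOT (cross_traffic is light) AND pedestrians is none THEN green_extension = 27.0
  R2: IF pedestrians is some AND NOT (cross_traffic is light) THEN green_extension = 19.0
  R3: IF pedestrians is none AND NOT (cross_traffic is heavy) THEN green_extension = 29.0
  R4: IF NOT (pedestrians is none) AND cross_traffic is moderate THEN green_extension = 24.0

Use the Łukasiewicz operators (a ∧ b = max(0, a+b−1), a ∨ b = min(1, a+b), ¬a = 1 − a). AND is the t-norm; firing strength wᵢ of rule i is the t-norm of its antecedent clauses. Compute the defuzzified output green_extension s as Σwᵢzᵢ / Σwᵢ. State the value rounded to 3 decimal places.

20.458

R1 (z=27.0): ¬light=1−0.53=0.47, none=0.37; AND[max(0, a+b−1)] → w = 0.00
R2 (z=19.0): some=0.70, ¬light=1−0.53=0.47; AND[max(0, a+b−1)] → w = 0.17
R3 (z=29.0): none=0.37, ¬heavy=1−0.63=0.37; AND[max(0, a+b−1)] → w = 0.00
R4 (z=24.0): ¬none=1−0.37=0.63, moderate=0.44; AND[max(0, a+b−1)] → w = 0.07
Weighted average = (0.00·27.0 + 0.17·19.0 + 0.00·29.0 + 0.07·24.0) / (0.00 + 0.17 + 0.00 + 0.07)
  = 4.9100 / 0.2400 = 20.458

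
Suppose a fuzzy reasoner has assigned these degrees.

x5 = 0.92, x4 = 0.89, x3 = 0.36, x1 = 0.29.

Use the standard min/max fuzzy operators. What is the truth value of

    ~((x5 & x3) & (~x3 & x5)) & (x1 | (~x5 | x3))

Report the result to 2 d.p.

0.36

x5 & x3 = min(a, b) on (0.92, 0.36) = 0.36
~x3 = 1 − 0.36 = 0.64
~x3 & x5 = min(a, b) on (0.64, 0.92) = 0.64
(x5 & x3) & (~x3 & x5) = min(a, b) on (0.36, 0.64) = 0.36
~((x5 & x3) & (~x3 & x5)) = 1 − 0.36 = 0.64
~x5 = 1 − 0.92 = 0.08
~x5 | x3 = max(a, b) on (0.08, 0.36) = 0.36
x1 | (~x5 | x3) = max(a, b) on (0.29, 0.36) = 0.36
~((x5 & x3) & (~x3 & x5)) & (x1 | (~x5 | x3)) = min(a, b) on (0.64, 0.36) = 0.36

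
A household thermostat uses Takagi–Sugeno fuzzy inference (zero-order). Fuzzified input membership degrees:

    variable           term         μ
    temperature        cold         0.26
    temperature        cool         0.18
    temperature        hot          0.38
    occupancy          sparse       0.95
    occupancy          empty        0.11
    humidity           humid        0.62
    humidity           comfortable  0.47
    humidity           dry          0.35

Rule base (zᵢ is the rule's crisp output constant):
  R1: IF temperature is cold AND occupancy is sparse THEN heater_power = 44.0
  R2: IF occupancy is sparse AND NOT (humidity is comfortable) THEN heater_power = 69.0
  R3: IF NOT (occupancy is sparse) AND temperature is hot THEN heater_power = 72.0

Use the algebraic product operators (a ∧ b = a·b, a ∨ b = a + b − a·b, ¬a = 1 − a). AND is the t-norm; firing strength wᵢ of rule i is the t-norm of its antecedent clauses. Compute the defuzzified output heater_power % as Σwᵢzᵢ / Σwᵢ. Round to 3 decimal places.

R1 (z=44.0): cold=0.26, sparse=0.95; AND[a·b] → w = 0.2470
R2 (z=69.0): sparse=0.95, ¬comfortable=1−0.47=0.53; AND[a·b] → w = 0.5035
R3 (z=72.0): ¬sparse=1−0.95=0.05, hot=0.38; AND[a·b] → w = 0.0190
Weighted average = (0.2470·44.0 + 0.5035·69.0 + 0.0190·72.0) / (0.2470 + 0.5035 + 0.0190)
  = 46.9775 / 0.7695 = 61.049

61.049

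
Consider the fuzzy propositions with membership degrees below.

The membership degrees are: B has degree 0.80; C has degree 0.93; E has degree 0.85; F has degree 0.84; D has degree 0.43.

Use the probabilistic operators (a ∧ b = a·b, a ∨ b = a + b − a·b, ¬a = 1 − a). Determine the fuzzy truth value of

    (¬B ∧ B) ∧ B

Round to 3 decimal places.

0.128

¬B = 1 − 0.8000 = 0.2000
¬B ∧ B = a·b on (0.2000, 0.8000) = 0.1600
(¬B ∧ B) ∧ B = a·b on (0.1600, 0.8000) = 0.1280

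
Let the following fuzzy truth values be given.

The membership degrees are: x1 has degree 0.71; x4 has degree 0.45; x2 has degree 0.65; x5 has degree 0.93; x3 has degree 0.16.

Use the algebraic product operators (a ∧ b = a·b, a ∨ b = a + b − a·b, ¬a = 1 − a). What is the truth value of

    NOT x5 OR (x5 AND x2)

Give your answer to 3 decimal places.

NOT x5 = 1 − 0.9300 = 0.0700
x5 AND x2 = a·b on (0.9300, 0.6500) = 0.6045
NOT x5 OR (x5 AND x2) = a + b − a·b on (0.0700, 0.6045) = 0.6322

0.632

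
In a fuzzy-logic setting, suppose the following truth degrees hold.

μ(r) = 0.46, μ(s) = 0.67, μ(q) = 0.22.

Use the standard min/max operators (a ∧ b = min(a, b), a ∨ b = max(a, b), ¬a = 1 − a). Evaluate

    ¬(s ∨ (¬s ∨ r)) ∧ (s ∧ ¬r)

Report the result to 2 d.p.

¬s = 1 − 0.67 = 0.33
¬s ∨ r = max(a, b) on (0.33, 0.46) = 0.46
s ∨ (¬s ∨ r) = max(a, b) on (0.67, 0.46) = 0.67
¬(s ∨ (¬s ∨ r)) = 1 − 0.67 = 0.33
¬r = 1 − 0.46 = 0.54
s ∧ ¬r = min(a, b) on (0.67, 0.54) = 0.54
¬(s ∨ (¬s ∨ r)) ∧ (s ∧ ¬r) = min(a, b) on (0.33, 0.54) = 0.33

0.33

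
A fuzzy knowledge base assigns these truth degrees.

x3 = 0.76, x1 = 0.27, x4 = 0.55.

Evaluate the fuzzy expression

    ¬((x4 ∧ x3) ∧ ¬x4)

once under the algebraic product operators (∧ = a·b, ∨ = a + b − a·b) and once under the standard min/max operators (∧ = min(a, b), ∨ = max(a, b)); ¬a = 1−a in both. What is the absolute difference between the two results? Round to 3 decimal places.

0.262

Under algebraic product:
  x4 ∧ x3 = a·b on (0.5500, 0.7600) = 0.4180
  ¬x4 = 1 − 0.5500 = 0.4500
  (x4 ∧ x3) ∧ ¬x4 = a·b on (0.4180, 0.4500) = 0.1881
  ¬((x4 ∧ x3) ∧ ¬x4) = 1 − 0.1881 = 0.8119
  → value = 0.8119
Under standard min/max:
  x4 ∧ x3 = min(a, b) on (0.55, 0.76) = 0.55
  ¬x4 = 1 − 0.55 = 0.45
  (x4 ∧ x3) ∧ ¬x4 = min(a, b) on (0.55, 0.45) = 0.45
  ¬((x4 ∧ x3) ∧ ¬x4) = 1 − 0.45 = 0.55
  → value = 0.5500
|0.8119 − 0.5500| = 0.262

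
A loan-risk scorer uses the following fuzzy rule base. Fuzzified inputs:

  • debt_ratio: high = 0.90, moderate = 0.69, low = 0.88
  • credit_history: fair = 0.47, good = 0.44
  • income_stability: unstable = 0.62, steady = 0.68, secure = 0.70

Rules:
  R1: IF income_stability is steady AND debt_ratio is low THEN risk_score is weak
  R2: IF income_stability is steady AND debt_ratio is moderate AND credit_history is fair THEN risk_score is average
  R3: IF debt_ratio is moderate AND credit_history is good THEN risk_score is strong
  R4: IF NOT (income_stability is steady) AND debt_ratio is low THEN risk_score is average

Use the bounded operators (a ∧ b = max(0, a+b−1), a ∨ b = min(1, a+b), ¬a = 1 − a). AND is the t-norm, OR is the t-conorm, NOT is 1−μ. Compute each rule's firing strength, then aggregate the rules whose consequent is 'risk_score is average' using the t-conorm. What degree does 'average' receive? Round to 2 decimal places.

R1: steady=0.68, low=0.88; AND[max(0, a+b−1)] → w = 0.56
R2: steady=0.68, moderate=0.69, fair=0.47; AND[max(0, a+b−1)] → w = 0.00
R3: moderate=0.69, good=0.44; AND[max(0, a+b−1)] → w = 0.13
R4: ¬steady=1−0.68=0.32, low=0.88; AND[max(0, a+b−1)] → w = 0.20
Rules with consequent 'average': {R2, R4} → strengths 0.00, 0.20
Aggregate via t-conorm [min(1, a+b)]: 0.20

0.20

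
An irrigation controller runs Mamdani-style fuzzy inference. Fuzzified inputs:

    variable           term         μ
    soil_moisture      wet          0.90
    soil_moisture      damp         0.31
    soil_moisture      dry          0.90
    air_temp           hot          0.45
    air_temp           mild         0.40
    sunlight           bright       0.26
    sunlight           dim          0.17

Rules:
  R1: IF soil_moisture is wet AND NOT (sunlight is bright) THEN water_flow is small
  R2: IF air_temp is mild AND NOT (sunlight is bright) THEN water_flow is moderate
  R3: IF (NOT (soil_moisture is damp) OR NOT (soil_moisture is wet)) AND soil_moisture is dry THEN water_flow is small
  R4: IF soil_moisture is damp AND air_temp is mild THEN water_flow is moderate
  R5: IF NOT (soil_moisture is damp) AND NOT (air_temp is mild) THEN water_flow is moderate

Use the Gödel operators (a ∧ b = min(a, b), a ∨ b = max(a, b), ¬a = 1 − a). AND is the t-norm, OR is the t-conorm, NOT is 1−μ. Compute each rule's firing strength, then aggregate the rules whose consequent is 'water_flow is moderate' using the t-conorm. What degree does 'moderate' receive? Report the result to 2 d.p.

R1: wet=0.90, ¬bright=1−0.26=0.74; AND[min(a, b)] → w = 0.74
R2: mild=0.40, ¬bright=1−0.26=0.74; AND[min(a, b)] → w = 0.40
R3: (¬damp=1−0.31=0.69 OR ¬wet=1−0.90=0.10) = 0.69; AND[min(a, b)] with dry=0.90 → w = 0.69
R4: damp=0.31, mild=0.40; AND[min(a, b)] → w = 0.31
R5: ¬damp=1−0.31=0.69, ¬mild=1−0.40=0.60; AND[min(a, b)] → w = 0.60
Rules with consequent 'moderate': {R2, R4, R5} → strengths 0.40, 0.31, 0.60
Aggregate via t-conorm [max(a, b)]: 0.60

0.60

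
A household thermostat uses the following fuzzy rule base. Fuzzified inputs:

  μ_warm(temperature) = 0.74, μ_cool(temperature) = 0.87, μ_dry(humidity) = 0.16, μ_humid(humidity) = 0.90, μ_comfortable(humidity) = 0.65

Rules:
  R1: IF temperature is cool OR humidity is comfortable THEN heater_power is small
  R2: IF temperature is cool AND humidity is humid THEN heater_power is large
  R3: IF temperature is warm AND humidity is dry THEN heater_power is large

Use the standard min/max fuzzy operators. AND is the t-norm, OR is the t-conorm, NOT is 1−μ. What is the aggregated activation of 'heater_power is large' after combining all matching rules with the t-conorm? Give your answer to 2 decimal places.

0.87

R1: cool=0.87, comfortable=0.65; OR[max(a, b)] → w = 0.87
R2: cool=0.87, humid=0.90; AND[min(a, b)] → w = 0.87
R3: warm=0.74, dry=0.16; AND[min(a, b)] → w = 0.16
Rules with consequent 'large': {R2, R3} → strengths 0.87, 0.16
Aggregate via t-conorm [max(a, b)]: 0.87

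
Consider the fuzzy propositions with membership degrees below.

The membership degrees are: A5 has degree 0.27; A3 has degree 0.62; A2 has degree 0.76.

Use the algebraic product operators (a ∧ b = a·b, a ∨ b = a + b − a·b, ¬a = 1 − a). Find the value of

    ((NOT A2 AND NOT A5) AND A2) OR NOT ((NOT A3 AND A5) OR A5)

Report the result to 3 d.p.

NOT A2 = 1 − 0.7600 = 0.2400
NOT A5 = 1 − 0.2700 = 0.7300
NOT A2 AND NOT A5 = a·b on (0.2400, 0.7300) = 0.1752
(NOT A2 AND NOT A5) AND A2 = a·b on (0.1752, 0.7600) = 0.1332
NOT A3 = 1 − 0.6200 = 0.3800
NOT A3 AND A5 = a·b on (0.3800, 0.2700) = 0.1026
(NOT A3 AND A5) OR A5 = a + b − a·b on (0.1026, 0.2700) = 0.3449
NOT ((NOT A3 AND A5) OR A5) = 1 − 0.3449 = 0.6551
((NOT A2 AND NOT A5) AND A2) OR NOT ((NOT A3 AND A5) OR A5) = a + b − a·b on (0.1332, 0.6551) = 0.7010

0.701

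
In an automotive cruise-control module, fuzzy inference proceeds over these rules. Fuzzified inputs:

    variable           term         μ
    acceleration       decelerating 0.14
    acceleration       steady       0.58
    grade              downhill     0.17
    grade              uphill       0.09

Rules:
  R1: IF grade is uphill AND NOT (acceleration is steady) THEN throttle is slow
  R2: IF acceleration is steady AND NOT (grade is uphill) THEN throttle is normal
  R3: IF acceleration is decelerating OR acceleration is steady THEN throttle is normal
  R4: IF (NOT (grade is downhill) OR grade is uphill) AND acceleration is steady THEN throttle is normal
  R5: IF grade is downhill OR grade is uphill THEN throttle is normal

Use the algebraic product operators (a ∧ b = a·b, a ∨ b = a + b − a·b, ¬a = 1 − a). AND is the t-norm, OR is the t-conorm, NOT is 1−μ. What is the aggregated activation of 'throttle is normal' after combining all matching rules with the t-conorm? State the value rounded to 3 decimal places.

0.934

R1: uphill=0.09, ¬steady=1−0.58=0.42; AND[a·b] → w = 0.0378
R2: steady=0.58, ¬uphill=1−0.09=0.91; AND[a·b] → w = 0.5278
R3: decelerating=0.14, steady=0.58; OR[a + b − a·b] → w = 0.6388
R4: (¬downhill=1−0.17=0.83 OR uphill=0.09) = 0.8453; AND[a·b] with steady=0.58 → w = 0.4903
R5: downhill=0.17, uphill=0.09; OR[a + b − a·b] → w = 0.2447
Rules with consequent 'normal': {R2, R3, R4, R5} → strengths 0.5278, 0.6388, 0.4903, 0.2447
Aggregate via t-conorm [a + b − a·b]: 0.9343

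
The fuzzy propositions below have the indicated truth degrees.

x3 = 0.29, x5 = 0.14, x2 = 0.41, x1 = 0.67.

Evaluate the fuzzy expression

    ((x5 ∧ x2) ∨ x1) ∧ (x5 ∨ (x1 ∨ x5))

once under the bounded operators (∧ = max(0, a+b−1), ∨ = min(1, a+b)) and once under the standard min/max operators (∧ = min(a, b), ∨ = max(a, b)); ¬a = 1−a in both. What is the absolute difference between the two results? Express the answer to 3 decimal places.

Under bounded:
  x5 ∧ x2 = max(0, a+b−1) on (0.14, 0.41) = 0.00
  (x5 ∧ x2) ∨ x1 = min(1, a+b) on (0.00, 0.67) = 0.67
  x1 ∨ x5 = min(1, a+b) on (0.67, 0.14) = 0.81
  x5 ∨ (x1 ∨ x5) = min(1, a+b) on (0.14, 0.81) = 0.95
  ((x5 ∧ x2) ∨ x1) ∧ (x5 ∨ (x1 ∨ x5)) = max(0, a+b−1) on (0.67, 0.95) = 0.62
  → value = 0.6200
Under standard min/max:
  x5 ∧ x2 = min(a, b) on (0.14, 0.41) = 0.14
  (x5 ∧ x2) ∨ x1 = max(a, b) on (0.14, 0.67) = 0.67
  x1 ∨ x5 = max(a, b) on (0.67, 0.14) = 0.67
  x5 ∨ (x1 ∨ x5) = max(a, b) on (0.14, 0.67) = 0.67
  ((x5 ∧ x2) ∨ x1) ∧ (x5 ∨ (x1 ∨ x5)) = min(a, b) on (0.67, 0.67) = 0.67
  → value = 0.6700
|0.6200 − 0.6700| = 0.050

0.050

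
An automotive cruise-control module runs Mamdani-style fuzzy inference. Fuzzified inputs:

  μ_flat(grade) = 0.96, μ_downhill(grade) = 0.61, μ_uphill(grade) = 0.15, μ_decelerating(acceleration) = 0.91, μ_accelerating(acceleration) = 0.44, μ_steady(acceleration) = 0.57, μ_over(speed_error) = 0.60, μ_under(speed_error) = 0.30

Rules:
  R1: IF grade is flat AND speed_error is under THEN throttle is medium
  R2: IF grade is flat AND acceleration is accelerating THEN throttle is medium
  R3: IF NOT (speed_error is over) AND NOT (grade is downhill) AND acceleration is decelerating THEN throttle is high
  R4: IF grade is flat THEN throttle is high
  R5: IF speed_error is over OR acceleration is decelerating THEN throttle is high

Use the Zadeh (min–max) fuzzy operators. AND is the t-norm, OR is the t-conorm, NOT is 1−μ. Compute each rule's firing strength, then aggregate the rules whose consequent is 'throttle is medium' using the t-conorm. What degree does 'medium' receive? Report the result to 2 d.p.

0.44

R1: flat=0.96, under=0.30; AND[min(a, b)] → w = 0.30
R2: flat=0.96, accelerating=0.44; AND[min(a, b)] → w = 0.44
R3: ¬over=1−0.60=0.40, ¬downhill=1−0.61=0.39, decelerating=0.91; AND[min(a, b)] → w = 0.39
R4: flat=0.96 → w = 0.96
R5: over=0.60, decelerating=0.91; OR[max(a, b)] → w = 0.91
Rules with consequent 'medium': {R1, R2} → strengths 0.30, 0.44
Aggregate via t-conorm [max(a, b)]: 0.44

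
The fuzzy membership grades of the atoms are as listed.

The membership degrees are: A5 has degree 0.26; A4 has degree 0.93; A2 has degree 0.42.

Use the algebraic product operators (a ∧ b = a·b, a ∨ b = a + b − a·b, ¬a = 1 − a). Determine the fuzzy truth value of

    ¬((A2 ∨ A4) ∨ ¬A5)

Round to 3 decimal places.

0.011

A2 ∨ A4 = a + b − a·b on (0.4200, 0.9300) = 0.9594
¬A5 = 1 − 0.2600 = 0.7400
(A2 ∨ A4) ∨ ¬A5 = a + b − a·b on (0.9594, 0.7400) = 0.9894
¬((A2 ∨ A4) ∨ ¬A5) = 1 − 0.9894 = 0.0106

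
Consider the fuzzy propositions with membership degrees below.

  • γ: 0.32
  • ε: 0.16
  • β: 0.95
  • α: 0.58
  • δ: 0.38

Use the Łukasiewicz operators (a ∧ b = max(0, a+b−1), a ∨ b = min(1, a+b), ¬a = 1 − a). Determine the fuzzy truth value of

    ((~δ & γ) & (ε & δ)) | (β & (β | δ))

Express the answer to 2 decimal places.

0.95

~δ = 1 − 0.38 = 0.62
~δ & γ = max(0, a+b−1) on (0.62, 0.32) = 0.00
ε & δ = max(0, a+b−1) on (0.16, 0.38) = 0.00
(~δ & γ) & (ε & δ) = max(0, a+b−1) on (0.00, 0.00) = 0.00
β | δ = min(1, a+b) on (0.95, 0.38) = 1.00
β & (β | δ) = max(0, a+b−1) on (0.95, 1.00) = 0.95
((~δ & γ) & (ε & δ)) | (β & (β | δ)) = min(1, a+b) on (0.00, 0.95) = 0.95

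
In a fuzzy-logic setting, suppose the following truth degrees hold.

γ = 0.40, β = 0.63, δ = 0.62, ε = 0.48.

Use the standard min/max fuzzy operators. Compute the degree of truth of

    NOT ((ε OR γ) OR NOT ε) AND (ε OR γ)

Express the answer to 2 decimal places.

ε OR γ = max(a, b) on (0.48, 0.40) = 0.48
NOT ε = 1 − 0.48 = 0.52
(ε OR γ) OR NOT ε = max(a, b) on (0.48, 0.52) = 0.52
NOT ((ε OR γ) OR NOT ε) = 1 − 0.52 = 0.48
ε OR γ = max(a, b) on (0.48, 0.40) = 0.48
NOT ((ε OR γ) OR NOT ε) AND (ε OR γ) = min(a, b) on (0.48, 0.48) = 0.48

0.48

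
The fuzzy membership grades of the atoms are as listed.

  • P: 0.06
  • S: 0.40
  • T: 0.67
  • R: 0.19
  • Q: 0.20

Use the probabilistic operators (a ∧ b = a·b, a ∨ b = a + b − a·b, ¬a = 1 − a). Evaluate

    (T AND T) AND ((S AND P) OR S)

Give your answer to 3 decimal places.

T AND T = a·b on (0.6700, 0.6700) = 0.4489
S AND P = a·b on (0.4000, 0.0600) = 0.0240
(S AND P) OR S = a + b − a·b on (0.0240, 0.4000) = 0.4144
(T AND T) AND ((S AND P) OR S) = a·b on (0.4489, 0.4144) = 0.1860

0.186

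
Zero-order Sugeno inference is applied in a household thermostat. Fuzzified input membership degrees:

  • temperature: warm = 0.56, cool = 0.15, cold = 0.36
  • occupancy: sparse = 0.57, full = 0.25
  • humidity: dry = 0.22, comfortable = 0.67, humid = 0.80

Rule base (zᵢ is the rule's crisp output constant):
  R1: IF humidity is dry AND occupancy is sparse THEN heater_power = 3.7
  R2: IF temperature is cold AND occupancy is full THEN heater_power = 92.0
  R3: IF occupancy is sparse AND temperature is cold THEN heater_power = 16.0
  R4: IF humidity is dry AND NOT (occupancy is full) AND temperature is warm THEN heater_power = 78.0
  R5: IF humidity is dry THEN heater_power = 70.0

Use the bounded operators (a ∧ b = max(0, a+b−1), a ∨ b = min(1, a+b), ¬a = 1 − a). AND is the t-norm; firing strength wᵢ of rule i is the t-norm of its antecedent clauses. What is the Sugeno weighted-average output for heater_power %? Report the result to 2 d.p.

R1 (z=3.7): dry=0.22, sparse=0.57; AND[max(0, a+b−1)] → w = 0.00
R2 (z=92.0): cold=0.36, full=0.25; AND[max(0, a+b−1)] → w = 0.00
R3 (z=16.0): sparse=0.57, cold=0.36; AND[max(0, a+b−1)] → w = 0.00
R4 (z=78.0): dry=0.22, ¬full=1−0.25=0.75, warm=0.56; AND[max(0, a+b−1)] → w = 0.00
R5 (z=70.0): dry=0.22 → w = 0.22
Weighted average = (0.00·3.7 + 0.00·92.0 + 0.00·16.0 + 0.00·78.0 + 0.22·70.0) / (0.00 + 0.00 + 0.00 + 0.00 + 0.22)
  = 15.4000 / 0.2200 = 70.00

70.00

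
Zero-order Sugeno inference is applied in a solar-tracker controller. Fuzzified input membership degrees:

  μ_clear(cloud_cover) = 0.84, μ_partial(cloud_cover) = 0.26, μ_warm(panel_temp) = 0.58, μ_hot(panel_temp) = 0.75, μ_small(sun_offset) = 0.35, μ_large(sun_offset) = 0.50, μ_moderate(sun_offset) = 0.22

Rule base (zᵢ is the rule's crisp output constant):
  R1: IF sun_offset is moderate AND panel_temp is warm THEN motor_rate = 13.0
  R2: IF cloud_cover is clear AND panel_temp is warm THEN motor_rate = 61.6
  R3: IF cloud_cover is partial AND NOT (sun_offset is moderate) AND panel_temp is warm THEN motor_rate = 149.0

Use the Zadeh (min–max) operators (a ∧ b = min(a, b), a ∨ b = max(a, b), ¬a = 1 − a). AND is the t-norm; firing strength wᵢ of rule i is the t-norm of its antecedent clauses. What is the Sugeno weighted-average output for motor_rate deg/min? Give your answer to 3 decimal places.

72.951

R1 (z=13.0): moderate=0.22, warm=0.58; AND[min(a, b)] → w = 0.22
R2 (z=61.6): clear=0.84, warm=0.58; AND[min(a, b)] → w = 0.58
R3 (z=149.0): partial=0.26, ¬moderate=1−0.22=0.78, warm=0.58; AND[min(a, b)] → w = 0.26
Weighted average = (0.22·13.0 + 0.58·61.6 + 0.26·149.0) / (0.22 + 0.58 + 0.26)
  = 77.3280 / 1.0600 = 72.951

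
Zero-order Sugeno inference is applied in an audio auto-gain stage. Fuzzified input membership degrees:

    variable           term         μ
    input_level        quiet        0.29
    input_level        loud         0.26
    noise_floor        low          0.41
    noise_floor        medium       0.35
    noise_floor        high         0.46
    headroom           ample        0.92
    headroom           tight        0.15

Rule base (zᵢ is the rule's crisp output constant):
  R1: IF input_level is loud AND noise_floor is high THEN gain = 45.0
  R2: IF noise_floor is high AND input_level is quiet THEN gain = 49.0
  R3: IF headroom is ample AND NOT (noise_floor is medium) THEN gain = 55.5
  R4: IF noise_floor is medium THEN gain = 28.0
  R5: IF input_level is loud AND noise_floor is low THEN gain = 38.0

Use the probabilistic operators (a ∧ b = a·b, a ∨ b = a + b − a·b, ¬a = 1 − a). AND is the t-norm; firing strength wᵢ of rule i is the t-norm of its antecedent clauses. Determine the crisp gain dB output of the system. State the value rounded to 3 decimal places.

R1 (z=45.0): loud=0.26, high=0.46; AND[a·b] → w = 0.1196
R2 (z=49.0): high=0.46, quiet=0.29; AND[a·b] → w = 0.1334
R3 (z=55.5): ample=0.92, ¬medium=1−0.35=0.65; AND[a·b] → w = 0.5980
R4 (z=28.0): medium=0.35 → w = 0.3500
R5 (z=38.0): loud=0.26, low=0.41; AND[a·b] → w = 0.1066
Weighted average = (0.1196·45.0 + 0.1334·49.0 + 0.5980·55.5 + 0.3500·28.0 + 0.1066·38.0) / (0.1196 + 0.1334 + 0.5980 + 0.3500 + 0.1066)
  = 58.9584 / 1.3076 = 45.089

45.089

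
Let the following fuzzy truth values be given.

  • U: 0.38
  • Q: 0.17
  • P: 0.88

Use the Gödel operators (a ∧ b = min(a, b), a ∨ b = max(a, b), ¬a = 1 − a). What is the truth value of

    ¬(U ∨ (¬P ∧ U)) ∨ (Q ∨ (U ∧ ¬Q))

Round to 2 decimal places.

¬P = 1 − 0.88 = 0.12
¬P ∧ U = min(a, b) on (0.12, 0.38) = 0.12
U ∨ (¬P ∧ U) = max(a, b) on (0.38, 0.12) = 0.38
¬(U ∨ (¬P ∧ U)) = 1 − 0.38 = 0.62
¬Q = 1 − 0.17 = 0.83
U ∧ ¬Q = min(a, b) on (0.38, 0.83) = 0.38
Q ∨ (U ∧ ¬Q) = max(a, b) on (0.17, 0.38) = 0.38
¬(U ∨ (¬P ∧ U)) ∨ (Q ∨ (U ∧ ¬Q)) = max(a, b) on (0.62, 0.38) = 0.62

0.62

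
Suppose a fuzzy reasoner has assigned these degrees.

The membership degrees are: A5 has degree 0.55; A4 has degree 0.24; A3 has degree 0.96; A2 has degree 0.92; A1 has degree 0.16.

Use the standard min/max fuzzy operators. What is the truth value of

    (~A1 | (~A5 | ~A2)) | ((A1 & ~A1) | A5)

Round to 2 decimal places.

~A1 = 1 − 0.16 = 0.84
~A5 = 1 − 0.55 = 0.45
~A2 = 1 − 0.92 = 0.08
~A5 | ~A2 = max(a, b) on (0.45, 0.08) = 0.45
~A1 | (~A5 | ~A2) = max(a, b) on (0.84, 0.45) = 0.84
~A1 = 1 − 0.16 = 0.84
A1 & ~A1 = min(a, b) on (0.16, 0.84) = 0.16
(A1 & ~A1) | A5 = max(a, b) on (0.16, 0.55) = 0.55
(~A1 | (~A5 | ~A2)) | ((A1 & ~A1) | A5) = max(a, b) on (0.84, 0.55) = 0.84

0.84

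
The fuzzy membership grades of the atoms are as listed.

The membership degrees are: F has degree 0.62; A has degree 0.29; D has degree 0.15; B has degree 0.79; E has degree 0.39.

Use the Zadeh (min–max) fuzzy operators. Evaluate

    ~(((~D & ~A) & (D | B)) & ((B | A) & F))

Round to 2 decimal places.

0.38

~D = 1 − 0.15 = 0.85
~A = 1 − 0.29 = 0.71
~D & ~A = min(a, b) on (0.85, 0.71) = 0.71
D | B = max(a, b) on (0.15, 0.79) = 0.79
(~D & ~A) & (D | B) = min(a, b) on (0.71, 0.79) = 0.71
B | A = max(a, b) on (0.79, 0.29) = 0.79
(B | A) & F = min(a, b) on (0.79, 0.62) = 0.62
((~D & ~A) & (D | B)) & ((B | A) & F) = min(a, b) on (0.71, 0.62) = 0.62
~(((~D & ~A) & (D | B)) & ((B | A) & F)) = 1 − 0.62 = 0.38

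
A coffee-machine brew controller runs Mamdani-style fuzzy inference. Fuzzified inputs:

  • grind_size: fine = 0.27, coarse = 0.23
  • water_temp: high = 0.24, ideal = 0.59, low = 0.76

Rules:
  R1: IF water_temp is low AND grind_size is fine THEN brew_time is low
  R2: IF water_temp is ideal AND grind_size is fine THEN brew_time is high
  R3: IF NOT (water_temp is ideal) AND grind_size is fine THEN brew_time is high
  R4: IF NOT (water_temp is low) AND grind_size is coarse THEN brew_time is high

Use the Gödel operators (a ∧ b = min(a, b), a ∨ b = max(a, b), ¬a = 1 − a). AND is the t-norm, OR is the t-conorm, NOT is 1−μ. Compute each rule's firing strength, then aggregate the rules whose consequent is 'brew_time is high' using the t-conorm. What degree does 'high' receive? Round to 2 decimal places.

0.27

R1: low=0.76, fine=0.27; AND[min(a, b)] → w = 0.27
R2: ideal=0.59, fine=0.27; AND[min(a, b)] → w = 0.27
R3: ¬ideal=1−0.59=0.41, fine=0.27; AND[min(a, b)] → w = 0.27
R4: ¬low=1−0.76=0.24, coarse=0.23; AND[min(a, b)] → w = 0.23
Rules with consequent 'high': {R2, R3, R4} → strengths 0.27, 0.27, 0.23
Aggregate via t-conorm [max(a, b)]: 0.27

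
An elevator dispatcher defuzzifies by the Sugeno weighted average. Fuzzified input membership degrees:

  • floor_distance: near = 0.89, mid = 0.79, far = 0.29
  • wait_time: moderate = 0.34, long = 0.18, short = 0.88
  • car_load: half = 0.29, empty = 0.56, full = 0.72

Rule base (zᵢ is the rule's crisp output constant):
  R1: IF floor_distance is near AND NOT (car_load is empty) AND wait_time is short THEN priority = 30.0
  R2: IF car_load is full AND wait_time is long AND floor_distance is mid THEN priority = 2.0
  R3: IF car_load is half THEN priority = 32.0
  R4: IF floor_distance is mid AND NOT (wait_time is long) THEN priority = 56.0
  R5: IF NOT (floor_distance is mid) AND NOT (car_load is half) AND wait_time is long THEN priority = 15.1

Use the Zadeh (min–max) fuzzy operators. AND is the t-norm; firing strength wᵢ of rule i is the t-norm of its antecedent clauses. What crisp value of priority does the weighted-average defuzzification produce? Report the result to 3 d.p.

R1 (z=30.0): near=0.89, ¬empty=1−0.56=0.44, short=0.88; AND[min(a, b)] → w = 0.44
R2 (z=2.0): full=0.72, long=0.18, mid=0.79; AND[min(a, b)] → w = 0.18
R3 (z=32.0): half=0.29 → w = 0.29
R4 (z=56.0): mid=0.79, ¬long=1−0.18=0.82; AND[min(a, b)] → w = 0.79
R5 (z=15.1): ¬mid=1−0.79=0.21, ¬half=1−0.29=0.71, long=0.18; AND[min(a, b)] → w = 0.18
Weighted average = (0.44·30.0 + 0.18·2.0 + 0.29·32.0 + 0.79·56.0 + 0.18·15.1) / (0.44 + 0.18 + 0.29 + 0.79 + 0.18)
  = 69.7980 / 1.8800 = 37.127

37.127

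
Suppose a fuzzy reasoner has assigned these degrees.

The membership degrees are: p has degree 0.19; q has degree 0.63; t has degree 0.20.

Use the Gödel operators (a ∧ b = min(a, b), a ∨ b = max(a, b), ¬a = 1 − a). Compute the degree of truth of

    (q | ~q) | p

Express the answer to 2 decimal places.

~q = 1 − 0.63 = 0.37
q | ~q = max(a, b) on (0.63, 0.37) = 0.63
(q | ~q) | p = max(a, b) on (0.63, 0.19) = 0.63

0.63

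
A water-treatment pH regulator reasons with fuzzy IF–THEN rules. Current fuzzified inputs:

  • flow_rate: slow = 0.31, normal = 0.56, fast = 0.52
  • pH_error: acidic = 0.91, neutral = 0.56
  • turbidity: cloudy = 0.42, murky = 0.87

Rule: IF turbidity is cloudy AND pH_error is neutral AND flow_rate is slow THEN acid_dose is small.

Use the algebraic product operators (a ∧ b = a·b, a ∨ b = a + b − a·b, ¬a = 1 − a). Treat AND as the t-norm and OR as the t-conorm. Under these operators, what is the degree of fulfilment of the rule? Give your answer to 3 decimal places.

0.073

firing strength: cloudy=0.42, neutral=0.56, slow=0.31; AND[a·b] → w = 0.0729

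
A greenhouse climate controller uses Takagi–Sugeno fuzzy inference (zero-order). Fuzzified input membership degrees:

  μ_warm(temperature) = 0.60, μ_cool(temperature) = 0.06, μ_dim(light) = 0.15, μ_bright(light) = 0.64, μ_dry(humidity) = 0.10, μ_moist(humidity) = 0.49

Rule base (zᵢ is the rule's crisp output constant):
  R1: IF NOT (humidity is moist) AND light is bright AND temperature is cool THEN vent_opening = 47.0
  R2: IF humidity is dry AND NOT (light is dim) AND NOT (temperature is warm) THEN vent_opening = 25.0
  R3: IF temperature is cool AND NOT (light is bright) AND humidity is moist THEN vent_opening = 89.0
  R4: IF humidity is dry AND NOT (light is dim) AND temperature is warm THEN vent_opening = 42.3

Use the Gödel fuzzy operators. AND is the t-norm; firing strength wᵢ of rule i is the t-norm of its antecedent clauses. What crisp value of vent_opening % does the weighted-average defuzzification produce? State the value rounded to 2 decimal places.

46.53

R1 (z=47.0): ¬moist=1−0.49=0.51, bright=0.64, cool=0.06; AND[min(a, b)] → w = 0.06
R2 (z=25.0): dry=0.10, ¬dim=1−0.15=0.85, ¬warm=1−0.60=0.40; AND[min(a, b)] → w = 0.10
R3 (z=89.0): cool=0.06, ¬bright=1−0.64=0.36, moist=0.49; AND[min(a, b)] → w = 0.06
R4 (z=42.3): dry=0.10, ¬dim=1−0.15=0.85, warm=0.60; AND[min(a, b)] → w = 0.10
Weighted average = (0.06·47.0 + 0.10·25.0 + 0.06·89.0 + 0.10·42.3) / (0.06 + 0.10 + 0.06 + 0.10)
  = 14.8900 / 0.3200 = 46.53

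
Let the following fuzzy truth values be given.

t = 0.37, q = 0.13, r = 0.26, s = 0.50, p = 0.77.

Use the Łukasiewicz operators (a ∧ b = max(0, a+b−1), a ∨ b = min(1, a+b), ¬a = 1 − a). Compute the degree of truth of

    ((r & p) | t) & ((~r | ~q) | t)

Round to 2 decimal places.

r & p = max(0, a+b−1) on (0.26, 0.77) = 0.03
(r & p) | t = min(1, a+b) on (0.03, 0.37) = 0.40
~r = 1 − 0.26 = 0.74
~q = 1 − 0.13 = 0.87
~r | ~q = min(1, a+b) on (0.74, 0.87) = 1.00
(~r | ~q) | t = min(1, a+b) on (1.00, 0.37) = 1.00
((r & p) | t) & ((~r | ~q) | t) = max(0, a+b−1) on (0.40, 1.00) = 0.40

0.40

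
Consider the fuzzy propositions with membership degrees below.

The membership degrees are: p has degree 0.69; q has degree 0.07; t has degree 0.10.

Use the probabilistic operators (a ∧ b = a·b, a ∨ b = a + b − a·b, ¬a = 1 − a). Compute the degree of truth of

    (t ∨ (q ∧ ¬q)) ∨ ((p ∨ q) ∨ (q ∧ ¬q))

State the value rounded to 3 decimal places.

¬q = 1 − 0.0700 = 0.9300
q ∧ ¬q = a·b on (0.0700, 0.9300) = 0.0651
t ∨ (q ∧ ¬q) = a + b − a·b on (0.1000, 0.0651) = 0.1586
p ∨ q = a + b − a·b on (0.6900, 0.0700) = 0.7117
¬q = 1 − 0.0700 = 0.9300
q ∧ ¬q = a·b on (0.0700, 0.9300) = 0.0651
(p ∨ q) ∨ (q ∧ ¬q) = a + b − a·b on (0.7117, 0.0651) = 0.7305
(t ∨ (q ∧ ¬q)) ∨ ((p ∨ q) ∨ (q ∧ ¬q)) = a + b − a·b on (0.1586, 0.7305) = 0.7732

0.773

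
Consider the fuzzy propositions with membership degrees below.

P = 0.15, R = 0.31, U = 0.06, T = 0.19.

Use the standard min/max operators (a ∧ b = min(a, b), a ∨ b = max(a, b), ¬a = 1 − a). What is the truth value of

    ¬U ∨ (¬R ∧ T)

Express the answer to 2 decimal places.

0.94

¬U = 1 − 0.06 = 0.94
¬R = 1 − 0.31 = 0.69
¬R ∧ T = min(a, b) on (0.69, 0.19) = 0.19
¬U ∨ (¬R ∧ T) = max(a, b) on (0.94, 0.19) = 0.94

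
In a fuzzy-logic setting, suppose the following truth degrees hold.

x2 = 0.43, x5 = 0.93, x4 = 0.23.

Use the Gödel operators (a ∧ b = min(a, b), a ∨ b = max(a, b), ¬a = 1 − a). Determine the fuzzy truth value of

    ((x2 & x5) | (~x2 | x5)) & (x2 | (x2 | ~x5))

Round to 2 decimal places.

x2 & x5 = min(a, b) on (0.43, 0.93) = 0.43
~x2 = 1 − 0.43 = 0.57
~x2 | x5 = max(a, b) on (0.57, 0.93) = 0.93
(x2 & x5) | (~x2 | x5) = max(a, b) on (0.43, 0.93) = 0.93
~x5 = 1 − 0.93 = 0.07
x2 | ~x5 = max(a, b) on (0.43, 0.07) = 0.43
x2 | (x2 | ~x5) = max(a, b) on (0.43, 0.43) = 0.43
((x2 & x5) | (~x2 | x5)) & (x2 | (x2 | ~x5)) = min(a, b) on (0.93, 0.43) = 0.43

0.43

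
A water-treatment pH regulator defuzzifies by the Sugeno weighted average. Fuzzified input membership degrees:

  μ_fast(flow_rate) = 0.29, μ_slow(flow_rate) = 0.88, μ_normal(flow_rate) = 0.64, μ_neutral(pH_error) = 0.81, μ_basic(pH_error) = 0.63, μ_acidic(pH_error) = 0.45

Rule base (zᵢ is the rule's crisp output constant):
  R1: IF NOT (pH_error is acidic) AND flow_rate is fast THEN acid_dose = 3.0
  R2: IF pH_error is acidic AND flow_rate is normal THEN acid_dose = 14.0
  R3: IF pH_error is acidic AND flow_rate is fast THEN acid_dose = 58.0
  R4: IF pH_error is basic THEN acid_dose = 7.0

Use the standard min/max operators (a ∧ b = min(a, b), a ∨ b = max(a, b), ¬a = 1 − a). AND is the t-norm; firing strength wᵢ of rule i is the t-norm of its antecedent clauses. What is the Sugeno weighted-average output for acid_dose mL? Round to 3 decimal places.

17.108

R1 (z=3.0): ¬acidic=1−0.45=0.55, fast=0.29; AND[min(a, b)] → w = 0.29
R2 (z=14.0): acidic=0.45, normal=0.64; AND[min(a, b)] → w = 0.45
R3 (z=58.0): acidic=0.45, fast=0.29; AND[min(a, b)] → w = 0.29
R4 (z=7.0): basic=0.63 → w = 0.63
Weighted average = (0.29·3.0 + 0.45·14.0 + 0.29·58.0 + 0.63·7.0) / (0.29 + 0.45 + 0.29 + 0.63)
  = 28.4000 / 1.6600 = 17.108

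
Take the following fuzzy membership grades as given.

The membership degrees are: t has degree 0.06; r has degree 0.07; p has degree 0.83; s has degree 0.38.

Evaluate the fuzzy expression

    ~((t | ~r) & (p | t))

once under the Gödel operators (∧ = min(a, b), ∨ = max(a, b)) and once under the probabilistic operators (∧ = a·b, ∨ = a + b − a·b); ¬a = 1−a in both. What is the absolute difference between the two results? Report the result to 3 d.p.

0.045

Under Gödel:
  ~r = 1 − 0.07 = 0.93
  t | ~r = max(a, b) on (0.06, 0.93) = 0.93
  p | t = max(a, b) on (0.83, 0.06) = 0.83
  (t | ~r) & (p | t) = min(a, b) on (0.93, 0.83) = 0.83
  ~((t | ~r) & (p | t)) = 1 − 0.83 = 0.17
  → value = 0.1700
Under probabilistic:
  ~r = 1 − 0.0700 = 0.9300
  t | ~r = a + b − a·b on (0.0600, 0.9300) = 0.9342
  p | t = a + b − a·b on (0.8300, 0.0600) = 0.8402
  (t | ~r) & (p | t) = a·b on (0.9342, 0.8402) = 0.7849
  ~((t | ~r) & (p | t)) = 1 − 0.7849 = 0.2151
  → value = 0.2151
|0.1700 − 0.2151| = 0.045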